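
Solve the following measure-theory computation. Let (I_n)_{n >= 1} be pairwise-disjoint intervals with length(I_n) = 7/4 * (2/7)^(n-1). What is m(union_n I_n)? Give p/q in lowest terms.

By countable additivity of the Lebesgue measure on pairwise disjoint measurable sets,
  m(union_{n >= 1} I_n) = sum_{n >= 1} m(I_n) = sum_{n >= 1} a * r^(n-1),
  with a = 7/4 and r = 2/7.
Since 0 < r = 2/7 < 1, the geometric series converges:
  sum_{n >= 1} a * r^(n-1) = a / (1 - r).
  = 7/4 / (1 - 2/7)
  = 7/4 / (5/7)
  = 49/20.

49/20


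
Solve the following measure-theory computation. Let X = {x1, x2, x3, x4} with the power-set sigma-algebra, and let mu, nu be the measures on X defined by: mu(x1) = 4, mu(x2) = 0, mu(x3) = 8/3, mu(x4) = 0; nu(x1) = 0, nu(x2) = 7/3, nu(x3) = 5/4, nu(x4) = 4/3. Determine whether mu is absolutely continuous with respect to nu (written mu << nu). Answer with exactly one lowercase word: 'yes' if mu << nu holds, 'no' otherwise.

mu << nu means: every nu-null measurable set is also mu-null; equivalently, for every atom x, if nu({x}) = 0 then mu({x}) = 0.
Checking each atom:
  x1: nu = 0, mu = 4 > 0 -> violates mu << nu.
  x2: nu = 7/3 > 0 -> no constraint.
  x3: nu = 5/4 > 0 -> no constraint.
  x4: nu = 4/3 > 0 -> no constraint.
The atom(s) x1 violate the condition (nu = 0 but mu > 0). Therefore mu is NOT absolutely continuous w.r.t. nu.

no


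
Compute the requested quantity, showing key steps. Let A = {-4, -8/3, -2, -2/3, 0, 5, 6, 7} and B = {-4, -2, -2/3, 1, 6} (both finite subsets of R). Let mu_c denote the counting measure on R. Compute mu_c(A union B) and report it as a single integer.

Counting measure on a finite set equals cardinality. By inclusion-exclusion, |A union B| = |A| + |B| - |A cap B|.
|A| = 8, |B| = 5, |A cap B| = 4.
So mu_c(A union B) = 8 + 5 - 4 = 9.

9


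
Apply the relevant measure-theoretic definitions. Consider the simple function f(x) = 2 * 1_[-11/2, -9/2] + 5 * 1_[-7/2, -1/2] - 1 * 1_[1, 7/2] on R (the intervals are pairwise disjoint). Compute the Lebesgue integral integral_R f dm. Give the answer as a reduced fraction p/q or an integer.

For a simple function f = sum_i c_i * 1_{A_i} with disjoint A_i,
  integral f dm = sum_i c_i * m(A_i).
Lengths of the A_i:
  m(A_1) = -9/2 - (-11/2) = 1.
  m(A_2) = -1/2 - (-7/2) = 3.
  m(A_3) = 7/2 - 1 = 5/2.
Contributions c_i * m(A_i):
  (2) * (1) = 2.
  (5) * (3) = 15.
  (-1) * (5/2) = -5/2.
Total: 2 + 15 - 5/2 = 29/2.

29/2


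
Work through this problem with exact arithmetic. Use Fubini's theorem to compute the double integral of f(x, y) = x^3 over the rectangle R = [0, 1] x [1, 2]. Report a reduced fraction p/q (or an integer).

f(x, y) is a tensor product of a function of x and a function of y, and both factors are bounded continuous (hence Lebesgue integrable) on the rectangle, so Fubini's theorem applies:
  integral_R f d(m x m) = (integral_a1^b1 x^3 dx) * (integral_a2^b2 1 dy).
Inner integral in x: integral_{0}^{1} x^3 dx = (1^4 - 0^4)/4
  = 1/4.
Inner integral in y: integral_{1}^{2} 1 dy = (2^1 - 1^1)/1
  = 1.
Product: (1/4) * (1) = 1/4.

1/4


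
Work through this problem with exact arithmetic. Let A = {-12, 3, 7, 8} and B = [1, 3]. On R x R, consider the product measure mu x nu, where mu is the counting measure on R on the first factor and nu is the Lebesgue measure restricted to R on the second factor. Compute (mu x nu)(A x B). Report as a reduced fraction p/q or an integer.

For a measurable rectangle A x B, the product measure satisfies
  (mu x nu)(A x B) = mu(A) * nu(B).
  mu(A) = 4.
  nu(B) = 2.
  (mu x nu)(A x B) = 4 * 2 = 8.

8


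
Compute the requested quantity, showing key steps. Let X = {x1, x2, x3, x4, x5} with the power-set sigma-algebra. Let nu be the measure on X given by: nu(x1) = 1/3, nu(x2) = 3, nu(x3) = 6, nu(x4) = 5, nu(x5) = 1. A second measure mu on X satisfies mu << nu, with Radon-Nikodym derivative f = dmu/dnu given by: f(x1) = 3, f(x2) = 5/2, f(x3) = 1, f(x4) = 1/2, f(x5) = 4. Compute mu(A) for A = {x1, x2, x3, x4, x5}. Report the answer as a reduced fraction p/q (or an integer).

By the defining property of the Radon-Nikodym derivative, for every measurable set A,
  mu(A) = integral_A f dnu.
Since nu is a discrete measure concentrated on the atoms of X, the integral over A reduces to the sum
  mu(A) = sum_{x in A} f(x) * nu({x}).
Computing each term:
  x1: f(x1) * nu(x1) = 3 * 1/3 = 1.
  x2: f(x2) * nu(x2) = 5/2 * 3 = 15/2.
  x3: f(x3) * nu(x3) = 1 * 6 = 6.
  x4: f(x4) * nu(x4) = 1/2 * 5 = 5/2.
  x5: f(x5) * nu(x5) = 4 * 1 = 4.
Summing: mu(A) = 1 + 15/2 + 6 + 5/2 + 4 = 21.

21


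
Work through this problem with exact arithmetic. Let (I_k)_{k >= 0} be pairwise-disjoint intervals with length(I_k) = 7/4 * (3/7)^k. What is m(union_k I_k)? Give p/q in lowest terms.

By countable additivity of the Lebesgue measure on pairwise disjoint measurable sets,
  m(union_{k >= 0} I_k) = sum_{k >= 0} m(I_k) = sum_{k >= 0} a * r^k,
  with a = 7/4 and r = 3/7.
Since 0 < r = 3/7 < 1, the geometric series converges:
  sum_{k >= 0} a * r^k = a / (1 - r).
  = 7/4 / (1 - 3/7)
  = 7/4 / (4/7)
  = 49/16.

49/16


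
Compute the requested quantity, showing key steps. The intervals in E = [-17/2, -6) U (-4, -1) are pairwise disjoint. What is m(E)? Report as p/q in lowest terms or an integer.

For pairwise disjoint intervals, m(union_i I_i) = sum_i m(I_i),
and m is invariant under swapping open/closed endpoints (single points have measure 0).
So m(E) = sum_i (b_i - a_i).
  I_1 has length -6 - (-17/2) = 5/2.
  I_2 has length -1 - (-4) = 3.
Summing:
  m(E) = 5/2 + 3 = 11/2.

11/2


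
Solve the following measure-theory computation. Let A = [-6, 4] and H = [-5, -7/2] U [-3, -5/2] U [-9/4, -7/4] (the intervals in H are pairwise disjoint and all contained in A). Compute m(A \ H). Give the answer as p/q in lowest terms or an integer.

The ambient interval has length m(A) = 4 - (-6) = 10.
Since the holes are disjoint and sit inside A, by finite additivity
  m(H) = sum_i (b_i - a_i), and m(A \ H) = m(A) - m(H).
Computing the hole measures:
  m(H_1) = -7/2 - (-5) = 3/2.
  m(H_2) = -5/2 - (-3) = 1/2.
  m(H_3) = -7/4 - (-9/4) = 1/2.
Summed: m(H) = 3/2 + 1/2 + 1/2 = 5/2.
So m(A \ H) = 10 - 5/2 = 15/2.

15/2


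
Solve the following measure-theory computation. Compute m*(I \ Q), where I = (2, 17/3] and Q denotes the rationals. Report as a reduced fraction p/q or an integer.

The interval I = (2, 17/3] has m(I) = 17/3 - 2 = 11/3 (endpoints are measure-zero, so open/closed/half-open agree). Write I = (I cap Q) u (I \ Q). The rationals in I are countable, so m*(I cap Q) = 0 (cover each rational by intervals whose total length is arbitrarily small). By countable subadditivity m*(I) <= m*(I cap Q) + m*(I \ Q), hence m*(I \ Q) >= m(I) = 11/3. The reverse inequality m*(I \ Q) <= m*(I) = 11/3 is trivial since (I \ Q) is a subset of I. Therefore m*(I \ Q) = 11/3.

11/3


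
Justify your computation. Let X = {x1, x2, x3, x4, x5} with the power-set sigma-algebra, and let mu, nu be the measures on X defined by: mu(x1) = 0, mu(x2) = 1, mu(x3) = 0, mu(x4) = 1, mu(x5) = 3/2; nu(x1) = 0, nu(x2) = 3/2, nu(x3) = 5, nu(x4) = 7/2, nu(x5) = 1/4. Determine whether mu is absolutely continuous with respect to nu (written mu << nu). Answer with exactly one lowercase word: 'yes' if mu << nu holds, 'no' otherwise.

mu << nu means: every nu-null measurable set is also mu-null; equivalently, for every atom x, if nu({x}) = 0 then mu({x}) = 0.
Checking each atom:
  x1: nu = 0, mu = 0 -> consistent with mu << nu.
  x2: nu = 3/2 > 0 -> no constraint.
  x3: nu = 5 > 0 -> no constraint.
  x4: nu = 7/2 > 0 -> no constraint.
  x5: nu = 1/4 > 0 -> no constraint.
No atom violates the condition. Therefore mu << nu.

yes


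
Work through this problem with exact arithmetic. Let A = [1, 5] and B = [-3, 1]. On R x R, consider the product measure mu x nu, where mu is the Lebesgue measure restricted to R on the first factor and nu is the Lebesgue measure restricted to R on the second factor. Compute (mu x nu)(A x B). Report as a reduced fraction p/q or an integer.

For a measurable rectangle A x B, the product measure satisfies
  (mu x nu)(A x B) = mu(A) * nu(B).
  mu(A) = 4.
  nu(B) = 4.
  (mu x nu)(A x B) = 4 * 4 = 16.

16


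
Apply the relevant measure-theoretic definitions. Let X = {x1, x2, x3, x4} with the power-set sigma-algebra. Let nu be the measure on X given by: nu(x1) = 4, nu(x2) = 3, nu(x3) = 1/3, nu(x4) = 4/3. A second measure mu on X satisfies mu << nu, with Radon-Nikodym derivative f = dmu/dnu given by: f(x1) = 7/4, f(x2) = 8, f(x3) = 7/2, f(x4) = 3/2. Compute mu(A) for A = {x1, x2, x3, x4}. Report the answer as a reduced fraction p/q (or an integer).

By the defining property of the Radon-Nikodym derivative, for every measurable set A,
  mu(A) = integral_A f dnu.
Since nu is a discrete measure concentrated on the atoms of X, the integral over A reduces to the sum
  mu(A) = sum_{x in A} f(x) * nu({x}).
Computing each term:
  x1: f(x1) * nu(x1) = 7/4 * 4 = 7.
  x2: f(x2) * nu(x2) = 8 * 3 = 24.
  x3: f(x3) * nu(x3) = 7/2 * 1/3 = 7/6.
  x4: f(x4) * nu(x4) = 3/2 * 4/3 = 2.
Summing: mu(A) = 7 + 24 + 7/6 + 2 = 205/6.

205/6


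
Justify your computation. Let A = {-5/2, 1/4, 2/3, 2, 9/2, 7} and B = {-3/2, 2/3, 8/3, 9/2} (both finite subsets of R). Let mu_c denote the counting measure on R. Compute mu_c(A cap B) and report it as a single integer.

Counting measure on a finite set equals cardinality. mu_c(A cap B) = |A cap B| (elements appearing in both).
Enumerating the elements of A that also lie in B gives 2 element(s).
So mu_c(A cap B) = 2.

2


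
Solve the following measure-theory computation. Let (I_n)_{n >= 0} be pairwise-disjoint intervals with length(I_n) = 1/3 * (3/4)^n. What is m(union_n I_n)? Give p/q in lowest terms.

By countable additivity of the Lebesgue measure on pairwise disjoint measurable sets,
  m(union_{n >= 0} I_n) = sum_{n >= 0} m(I_n) = sum_{n >= 0} a * r^n,
  with a = 1/3 and r = 3/4.
Since 0 < r = 3/4 < 1, the geometric series converges:
  sum_{n >= 0} a * r^n = a / (1 - r).
  = 1/3 / (1 - 3/4)
  = 1/3 / (1/4)
  = 4/3.

4/3


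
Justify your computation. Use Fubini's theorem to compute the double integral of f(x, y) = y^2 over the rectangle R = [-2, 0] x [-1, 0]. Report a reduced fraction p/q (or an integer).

f(x, y) is a tensor product of a function of x and a function of y, and both factors are bounded continuous (hence Lebesgue integrable) on the rectangle, so Fubini's theorem applies:
  integral_R f d(m x m) = (integral_a1^b1 1 dx) * (integral_a2^b2 y^2 dy).
Inner integral in x: integral_{-2}^{0} 1 dx = (0^1 - (-2)^1)/1
  = 2.
Inner integral in y: integral_{-1}^{0} y^2 dy = (0^3 - (-1)^3)/3
  = 1/3.
Product: (2) * (1/3) = 2/3.

2/3


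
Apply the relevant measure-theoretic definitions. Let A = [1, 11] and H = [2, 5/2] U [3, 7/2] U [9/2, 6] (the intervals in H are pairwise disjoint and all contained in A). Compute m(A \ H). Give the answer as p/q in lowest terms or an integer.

The ambient interval has length m(A) = 11 - 1 = 10.
Since the holes are disjoint and sit inside A, by finite additivity
  m(H) = sum_i (b_i - a_i), and m(A \ H) = m(A) - m(H).
Computing the hole measures:
  m(H_1) = 5/2 - 2 = 1/2.
  m(H_2) = 7/2 - 3 = 1/2.
  m(H_3) = 6 - 9/2 = 3/2.
Summed: m(H) = 1/2 + 1/2 + 3/2 = 5/2.
So m(A \ H) = 10 - 5/2 = 15/2.

15/2


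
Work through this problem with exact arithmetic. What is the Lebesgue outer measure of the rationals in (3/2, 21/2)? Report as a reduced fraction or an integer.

The set Q cap (3/2, 21/2) is countable (a subset of the countable set Q). Lebesgue outer measure of any countable set is 0: each singleton {q} has m*({q}) = 0, and by countable subadditivity m*(union_k {q_k}) <= sum_k m*({q_k}) = sum_k 0 = 0. The reverse inequality m*(E) >= 0 is automatic. So m*(Q cap (3/2, 21/2)) = 0.

0


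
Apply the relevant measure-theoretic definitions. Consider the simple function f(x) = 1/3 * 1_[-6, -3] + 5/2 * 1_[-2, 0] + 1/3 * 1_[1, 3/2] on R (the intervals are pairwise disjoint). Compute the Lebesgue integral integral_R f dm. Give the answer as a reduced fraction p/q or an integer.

For a simple function f = sum_i c_i * 1_{A_i} with disjoint A_i,
  integral f dm = sum_i c_i * m(A_i).
Lengths of the A_i:
  m(A_1) = -3 - (-6) = 3.
  m(A_2) = 0 - (-2) = 2.
  m(A_3) = 3/2 - 1 = 1/2.
Contributions c_i * m(A_i):
  (1/3) * (3) = 1.
  (5/2) * (2) = 5.
  (1/3) * (1/2) = 1/6.
Total: 1 + 5 + 1/6 = 37/6.

37/6


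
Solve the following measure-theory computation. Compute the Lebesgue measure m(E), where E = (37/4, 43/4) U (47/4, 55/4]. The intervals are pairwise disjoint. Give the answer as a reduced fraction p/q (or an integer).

For pairwise disjoint intervals, m(union_i I_i) = sum_i m(I_i),
and m is invariant under swapping open/closed endpoints (single points have measure 0).
So m(E) = sum_i (b_i - a_i).
  I_1 has length 43/4 - 37/4 = 3/2.
  I_2 has length 55/4 - 47/4 = 2.
Summing:
  m(E) = 3/2 + 2 = 7/2.

7/2


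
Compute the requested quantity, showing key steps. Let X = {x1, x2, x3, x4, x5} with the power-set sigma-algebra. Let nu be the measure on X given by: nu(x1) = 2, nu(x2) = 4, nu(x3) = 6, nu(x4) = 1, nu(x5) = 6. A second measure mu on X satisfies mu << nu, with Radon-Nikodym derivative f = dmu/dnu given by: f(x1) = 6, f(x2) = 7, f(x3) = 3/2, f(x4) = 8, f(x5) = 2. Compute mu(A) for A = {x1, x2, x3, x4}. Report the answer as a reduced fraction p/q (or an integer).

By the defining property of the Radon-Nikodym derivative, for every measurable set A,
  mu(A) = integral_A f dnu.
Since nu is a discrete measure concentrated on the atoms of X, the integral over A reduces to the sum
  mu(A) = sum_{x in A} f(x) * nu({x}).
Computing each term:
  x1: f(x1) * nu(x1) = 6 * 2 = 12.
  x2: f(x2) * nu(x2) = 7 * 4 = 28.
  x3: f(x3) * nu(x3) = 3/2 * 6 = 9.
  x4: f(x4) * nu(x4) = 8 * 1 = 8.
Summing: mu(A) = 12 + 28 + 9 + 8 = 57.

57


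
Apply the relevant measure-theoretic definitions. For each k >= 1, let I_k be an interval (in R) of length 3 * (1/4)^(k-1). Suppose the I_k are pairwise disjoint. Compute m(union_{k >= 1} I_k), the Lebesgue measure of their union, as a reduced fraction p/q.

By countable additivity of the Lebesgue measure on pairwise disjoint measurable sets,
  m(union_{k >= 1} I_k) = sum_{k >= 1} m(I_k) = sum_{k >= 1} a * r^(k-1),
  with a = 3 and r = 1/4.
Since 0 < r = 1/4 < 1, the geometric series converges:
  sum_{k >= 1} a * r^(k-1) = a / (1 - r).
  = 3 / (1 - 1/4)
  = 3 / (3/4)
  = 4.

4


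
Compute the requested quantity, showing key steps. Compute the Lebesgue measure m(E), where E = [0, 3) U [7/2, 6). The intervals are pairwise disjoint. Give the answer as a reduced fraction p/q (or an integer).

For pairwise disjoint intervals, m(union_i I_i) = sum_i m(I_i),
and m is invariant under swapping open/closed endpoints (single points have measure 0).
So m(E) = sum_i (b_i - a_i).
  I_1 has length 3 - 0 = 3.
  I_2 has length 6 - 7/2 = 5/2.
Summing:
  m(E) = 3 + 5/2 = 11/2.

11/2


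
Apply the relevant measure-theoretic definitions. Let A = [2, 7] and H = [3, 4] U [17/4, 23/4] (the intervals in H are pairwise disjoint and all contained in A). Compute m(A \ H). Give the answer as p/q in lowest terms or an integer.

The ambient interval has length m(A) = 7 - 2 = 5.
Since the holes are disjoint and sit inside A, by finite additivity
  m(H) = sum_i (b_i - a_i), and m(A \ H) = m(A) - m(H).
Computing the hole measures:
  m(H_1) = 4 - 3 = 1.
  m(H_2) = 23/4 - 17/4 = 3/2.
Summed: m(H) = 1 + 3/2 = 5/2.
So m(A \ H) = 5 - 5/2 = 5/2.

5/2


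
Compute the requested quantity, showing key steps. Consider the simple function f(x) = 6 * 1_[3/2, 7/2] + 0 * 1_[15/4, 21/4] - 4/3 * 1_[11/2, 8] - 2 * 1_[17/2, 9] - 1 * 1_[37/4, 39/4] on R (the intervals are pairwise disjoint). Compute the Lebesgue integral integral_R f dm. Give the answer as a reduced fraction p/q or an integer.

For a simple function f = sum_i c_i * 1_{A_i} with disjoint A_i,
  integral f dm = sum_i c_i * m(A_i).
Lengths of the A_i:
  m(A_1) = 7/2 - 3/2 = 2.
  m(A_2) = 21/4 - 15/4 = 3/2.
  m(A_3) = 8 - 11/2 = 5/2.
  m(A_4) = 9 - 17/2 = 1/2.
  m(A_5) = 39/4 - 37/4 = 1/2.
Contributions c_i * m(A_i):
  (6) * (2) = 12.
  (0) * (3/2) = 0.
  (-4/3) * (5/2) = -10/3.
  (-2) * (1/2) = -1.
  (-1) * (1/2) = -1/2.
Total: 12 + 0 - 10/3 - 1 - 1/2 = 43/6.

43/6


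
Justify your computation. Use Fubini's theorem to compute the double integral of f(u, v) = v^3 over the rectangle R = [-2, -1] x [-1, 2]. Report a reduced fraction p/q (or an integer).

f(u, v) is a tensor product of a function of u and a function of v, and both factors are bounded continuous (hence Lebesgue integrable) on the rectangle, so Fubini's theorem applies:
  integral_R f d(m x m) = (integral_a1^b1 1 du) * (integral_a2^b2 v^3 dv).
Inner integral in u: integral_{-2}^{-1} 1 du = ((-1)^1 - (-2)^1)/1
  = 1.
Inner integral in v: integral_{-1}^{2} v^3 dv = (2^4 - (-1)^4)/4
  = 15/4.
Product: (1) * (15/4) = 15/4.

15/4


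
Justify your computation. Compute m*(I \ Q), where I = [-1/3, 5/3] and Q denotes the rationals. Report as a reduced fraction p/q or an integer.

The interval I = [-1/3, 5/3] has m(I) = 5/3 - (-1/3) = 2 (endpoints are measure-zero, so open/closed/half-open agree). Write I = (I cap Q) u (I \ Q). The rationals in I are countable, so m*(I cap Q) = 0 (cover each rational by intervals whose total length is arbitrarily small). By countable subadditivity m*(I) <= m*(I cap Q) + m*(I \ Q), hence m*(I \ Q) >= m(I) = 2. The reverse inequality m*(I \ Q) <= m*(I) = 2 is trivial since (I \ Q) is a subset of I. Therefore m*(I \ Q) = 2.

2


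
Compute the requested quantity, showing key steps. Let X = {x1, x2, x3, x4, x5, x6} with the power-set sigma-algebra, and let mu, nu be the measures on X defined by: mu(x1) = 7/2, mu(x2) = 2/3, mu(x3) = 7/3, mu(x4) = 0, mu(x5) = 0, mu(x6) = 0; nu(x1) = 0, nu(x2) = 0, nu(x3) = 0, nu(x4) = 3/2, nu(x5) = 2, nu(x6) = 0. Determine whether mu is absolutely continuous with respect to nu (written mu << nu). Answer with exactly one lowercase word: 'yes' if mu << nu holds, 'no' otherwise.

mu << nu means: every nu-null measurable set is also mu-null; equivalently, for every atom x, if nu({x}) = 0 then mu({x}) = 0.
Checking each atom:
  x1: nu = 0, mu = 7/2 > 0 -> violates mu << nu.
  x2: nu = 0, mu = 2/3 > 0 -> violates mu << nu.
  x3: nu = 0, mu = 7/3 > 0 -> violates mu << nu.
  x4: nu = 3/2 > 0 -> no constraint.
  x5: nu = 2 > 0 -> no constraint.
  x6: nu = 0, mu = 0 -> consistent with mu << nu.
The atom(s) x1, x2, x3 violate the condition (nu = 0 but mu > 0). Therefore mu is NOT absolutely continuous w.r.t. nu.

no


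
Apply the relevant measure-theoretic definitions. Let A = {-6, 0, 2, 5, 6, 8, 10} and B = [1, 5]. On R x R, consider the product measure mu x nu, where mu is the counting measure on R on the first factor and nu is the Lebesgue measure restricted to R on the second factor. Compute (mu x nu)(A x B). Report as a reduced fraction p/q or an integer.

For a measurable rectangle A x B, the product measure satisfies
  (mu x nu)(A x B) = mu(A) * nu(B).
  mu(A) = 7.
  nu(B) = 4.
  (mu x nu)(A x B) = 7 * 4 = 28.

28


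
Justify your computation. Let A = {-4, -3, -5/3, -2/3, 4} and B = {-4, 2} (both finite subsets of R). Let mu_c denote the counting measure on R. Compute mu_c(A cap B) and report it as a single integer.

Counting measure on a finite set equals cardinality. mu_c(A cap B) = |A cap B| (elements appearing in both).
Enumerating the elements of A that also lie in B gives 1 element(s).
So mu_c(A cap B) = 1.

1


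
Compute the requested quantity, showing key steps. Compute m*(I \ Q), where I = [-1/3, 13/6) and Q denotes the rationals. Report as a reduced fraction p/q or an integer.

The interval I = [-1/3, 13/6) has m(I) = 13/6 - (-1/3) = 5/2 (endpoints are measure-zero, so open/closed/half-open agree). Write I = (I cap Q) u (I \ Q). The rationals in I are countable, so m*(I cap Q) = 0 (cover each rational by intervals whose total length is arbitrarily small). By countable subadditivity m*(I) <= m*(I cap Q) + m*(I \ Q), hence m*(I \ Q) >= m(I) = 5/2. The reverse inequality m*(I \ Q) <= m*(I) = 5/2 is trivial since (I \ Q) is a subset of I. Therefore m*(I \ Q) = 5/2.

5/2


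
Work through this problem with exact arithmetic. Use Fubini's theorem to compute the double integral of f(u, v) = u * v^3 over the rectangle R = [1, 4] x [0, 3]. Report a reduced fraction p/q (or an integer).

f(u, v) is a tensor product of a function of u and a function of v, and both factors are bounded continuous (hence Lebesgue integrable) on the rectangle, so Fubini's theorem applies:
  integral_R f d(m x m) = (integral_a1^b1 u du) * (integral_a2^b2 v^3 dv).
Inner integral in u: integral_{1}^{4} u du = (4^2 - 1^2)/2
  = 15/2.
Inner integral in v: integral_{0}^{3} v^3 dv = (3^4 - 0^4)/4
  = 81/4.
Product: (15/2) * (81/4) = 1215/8.

1215/8


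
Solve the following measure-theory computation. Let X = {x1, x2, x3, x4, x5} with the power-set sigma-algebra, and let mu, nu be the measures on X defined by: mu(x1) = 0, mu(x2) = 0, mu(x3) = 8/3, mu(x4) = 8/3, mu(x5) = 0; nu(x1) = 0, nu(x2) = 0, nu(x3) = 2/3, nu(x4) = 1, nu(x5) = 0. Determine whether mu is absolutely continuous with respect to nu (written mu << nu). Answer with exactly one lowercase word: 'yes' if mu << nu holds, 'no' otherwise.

mu << nu means: every nu-null measurable set is also mu-null; equivalently, for every atom x, if nu({x}) = 0 then mu({x}) = 0.
Checking each atom:
  x1: nu = 0, mu = 0 -> consistent with mu << nu.
  x2: nu = 0, mu = 0 -> consistent with mu << nu.
  x3: nu = 2/3 > 0 -> no constraint.
  x4: nu = 1 > 0 -> no constraint.
  x5: nu = 0, mu = 0 -> consistent with mu << nu.
No atom violates the condition. Therefore mu << nu.

yes


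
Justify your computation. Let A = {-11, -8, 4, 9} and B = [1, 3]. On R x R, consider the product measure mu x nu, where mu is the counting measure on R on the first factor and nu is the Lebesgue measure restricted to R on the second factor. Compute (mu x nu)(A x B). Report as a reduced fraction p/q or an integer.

For a measurable rectangle A x B, the product measure satisfies
  (mu x nu)(A x B) = mu(A) * nu(B).
  mu(A) = 4.
  nu(B) = 2.
  (mu x nu)(A x B) = 4 * 2 = 8.

8


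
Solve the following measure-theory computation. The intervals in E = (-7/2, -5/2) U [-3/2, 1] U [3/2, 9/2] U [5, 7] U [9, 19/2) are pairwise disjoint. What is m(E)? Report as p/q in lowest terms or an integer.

For pairwise disjoint intervals, m(union_i I_i) = sum_i m(I_i),
and m is invariant under swapping open/closed endpoints (single points have measure 0).
So m(E) = sum_i (b_i - a_i).
  I_1 has length -5/2 - (-7/2) = 1.
  I_2 has length 1 - (-3/2) = 5/2.
  I_3 has length 9/2 - 3/2 = 3.
  I_4 has length 7 - 5 = 2.
  I_5 has length 19/2 - 9 = 1/2.
Summing:
  m(E) = 1 + 5/2 + 3 + 2 + 1/2 = 9.

9


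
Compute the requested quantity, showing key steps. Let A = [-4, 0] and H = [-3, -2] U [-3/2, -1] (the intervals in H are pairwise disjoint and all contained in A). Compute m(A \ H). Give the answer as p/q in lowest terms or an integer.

The ambient interval has length m(A) = 0 - (-4) = 4.
Since the holes are disjoint and sit inside A, by finite additivity
  m(H) = sum_i (b_i - a_i), and m(A \ H) = m(A) - m(H).
Computing the hole measures:
  m(H_1) = -2 - (-3) = 1.
  m(H_2) = -1 - (-3/2) = 1/2.
Summed: m(H) = 1 + 1/2 = 3/2.
So m(A \ H) = 4 - 3/2 = 5/2.

5/2


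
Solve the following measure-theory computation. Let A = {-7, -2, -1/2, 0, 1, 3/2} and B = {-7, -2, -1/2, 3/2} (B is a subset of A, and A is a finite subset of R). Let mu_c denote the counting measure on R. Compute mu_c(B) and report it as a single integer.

Counting measure assigns mu_c(E) = |E| (number of elements) when E is finite.
B has 4 element(s), so mu_c(B) = 4.

4


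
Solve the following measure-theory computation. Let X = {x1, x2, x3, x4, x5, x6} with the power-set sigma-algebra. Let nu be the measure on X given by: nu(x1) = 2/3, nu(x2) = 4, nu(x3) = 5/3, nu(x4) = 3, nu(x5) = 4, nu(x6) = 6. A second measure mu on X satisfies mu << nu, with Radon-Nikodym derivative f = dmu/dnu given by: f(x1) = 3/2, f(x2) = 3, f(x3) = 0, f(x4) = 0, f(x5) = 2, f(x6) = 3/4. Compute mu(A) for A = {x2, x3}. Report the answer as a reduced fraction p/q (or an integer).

By the defining property of the Radon-Nikodym derivative, for every measurable set A,
  mu(A) = integral_A f dnu.
Since nu is a discrete measure concentrated on the atoms of X, the integral over A reduces to the sum
  mu(A) = sum_{x in A} f(x) * nu({x}).
Computing each term:
  x2: f(x2) * nu(x2) = 3 * 4 = 12.
  x3: f(x3) * nu(x3) = 0 * 5/3 = 0.
Summing: mu(A) = 12 + 0 = 12.

12


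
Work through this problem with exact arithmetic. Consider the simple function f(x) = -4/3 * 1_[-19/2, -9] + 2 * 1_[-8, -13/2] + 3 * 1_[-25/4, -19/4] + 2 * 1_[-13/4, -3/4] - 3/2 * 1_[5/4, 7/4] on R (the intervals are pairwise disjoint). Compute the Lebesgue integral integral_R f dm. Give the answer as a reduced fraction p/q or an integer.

For a simple function f = sum_i c_i * 1_{A_i} with disjoint A_i,
  integral f dm = sum_i c_i * m(A_i).
Lengths of the A_i:
  m(A_1) = -9 - (-19/2) = 1/2.
  m(A_2) = -13/2 - (-8) = 3/2.
  m(A_3) = -19/4 - (-25/4) = 3/2.
  m(A_4) = -3/4 - (-13/4) = 5/2.
  m(A_5) = 7/4 - 5/4 = 1/2.
Contributions c_i * m(A_i):
  (-4/3) * (1/2) = -2/3.
  (2) * (3/2) = 3.
  (3) * (3/2) = 9/2.
  (2) * (5/2) = 5.
  (-3/2) * (1/2) = -3/4.
Total: -2/3 + 3 + 9/2 + 5 - 3/4 = 133/12.

133/12


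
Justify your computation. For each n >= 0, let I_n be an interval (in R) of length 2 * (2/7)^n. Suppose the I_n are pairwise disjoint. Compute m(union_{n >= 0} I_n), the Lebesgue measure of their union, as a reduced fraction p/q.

By countable additivity of the Lebesgue measure on pairwise disjoint measurable sets,
  m(union_{n >= 0} I_n) = sum_{n >= 0} m(I_n) = sum_{n >= 0} a * r^n,
  with a = 2 and r = 2/7.
Since 0 < r = 2/7 < 1, the geometric series converges:
  sum_{n >= 0} a * r^n = a / (1 - r).
  = 2 / (1 - 2/7)
  = 2 / (5/7)
  = 14/5.

14/5


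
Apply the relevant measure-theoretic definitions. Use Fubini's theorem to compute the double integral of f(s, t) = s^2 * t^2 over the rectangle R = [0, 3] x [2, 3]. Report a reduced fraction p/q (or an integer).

f(s, t) is a tensor product of a function of s and a function of t, and both factors are bounded continuous (hence Lebesgue integrable) on the rectangle, so Fubini's theorem applies:
  integral_R f d(m x m) = (integral_a1^b1 s^2 ds) * (integral_a2^b2 t^2 dt).
Inner integral in s: integral_{0}^{3} s^2 ds = (3^3 - 0^3)/3
  = 9.
Inner integral in t: integral_{2}^{3} t^2 dt = (3^3 - 2^3)/3
  = 19/3.
Product: (9) * (19/3) = 57.

57


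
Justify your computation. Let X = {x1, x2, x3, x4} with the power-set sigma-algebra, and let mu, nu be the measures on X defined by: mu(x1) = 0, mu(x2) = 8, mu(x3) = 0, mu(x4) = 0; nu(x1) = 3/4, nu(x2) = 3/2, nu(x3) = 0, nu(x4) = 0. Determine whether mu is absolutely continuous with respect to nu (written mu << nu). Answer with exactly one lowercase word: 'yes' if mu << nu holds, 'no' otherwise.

mu << nu means: every nu-null measurable set is also mu-null; equivalently, for every atom x, if nu({x}) = 0 then mu({x}) = 0.
Checking each atom:
  x1: nu = 3/4 > 0 -> no constraint.
  x2: nu = 3/2 > 0 -> no constraint.
  x3: nu = 0, mu = 0 -> consistent with mu << nu.
  x4: nu = 0, mu = 0 -> consistent with mu << nu.
No atom violates the condition. Therefore mu << nu.

yes


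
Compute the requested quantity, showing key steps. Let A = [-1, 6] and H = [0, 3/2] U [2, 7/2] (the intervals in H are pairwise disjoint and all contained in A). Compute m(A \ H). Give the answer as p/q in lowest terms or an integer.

The ambient interval has length m(A) = 6 - (-1) = 7.
Since the holes are disjoint and sit inside A, by finite additivity
  m(H) = sum_i (b_i - a_i), and m(A \ H) = m(A) - m(H).
Computing the hole measures:
  m(H_1) = 3/2 - 0 = 3/2.
  m(H_2) = 7/2 - 2 = 3/2.
Summed: m(H) = 3/2 + 3/2 = 3.
So m(A \ H) = 7 - 3 = 4.

4


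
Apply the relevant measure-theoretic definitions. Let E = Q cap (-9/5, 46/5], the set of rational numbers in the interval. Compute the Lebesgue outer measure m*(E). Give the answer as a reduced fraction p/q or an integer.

Q cap (-9/5, 46/5] is countable; list its elements as q_1, q_2, ... . Fix eps > 0 and cover the k-th point by an interval of length eps * 2^(-k). The cover has total length eps * sum_{k>=1} 2^(-k) = eps, so by definition of outer measure m*(Q cap (-9/5, 46/5]) <= eps. Since eps was arbitrary and m* >= 0, the outer measure is 0.

0


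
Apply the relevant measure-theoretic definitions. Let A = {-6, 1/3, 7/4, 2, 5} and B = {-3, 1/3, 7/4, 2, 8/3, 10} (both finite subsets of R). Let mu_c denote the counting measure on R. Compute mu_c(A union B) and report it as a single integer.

Counting measure on a finite set equals cardinality. By inclusion-exclusion, |A union B| = |A| + |B| - |A cap B|.
|A| = 5, |B| = 6, |A cap B| = 3.
So mu_c(A union B) = 5 + 6 - 3 = 8.

8


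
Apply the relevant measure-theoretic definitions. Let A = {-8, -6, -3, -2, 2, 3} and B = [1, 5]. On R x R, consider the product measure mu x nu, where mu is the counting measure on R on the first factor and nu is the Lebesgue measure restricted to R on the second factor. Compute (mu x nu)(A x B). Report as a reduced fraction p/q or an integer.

For a measurable rectangle A x B, the product measure satisfies
  (mu x nu)(A x B) = mu(A) * nu(B).
  mu(A) = 6.
  nu(B) = 4.
  (mu x nu)(A x B) = 6 * 4 = 24.

24


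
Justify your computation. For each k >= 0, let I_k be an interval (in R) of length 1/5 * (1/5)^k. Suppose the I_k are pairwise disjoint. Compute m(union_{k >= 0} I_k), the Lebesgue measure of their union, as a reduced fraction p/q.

By countable additivity of the Lebesgue measure on pairwise disjoint measurable sets,
  m(union_{k >= 0} I_k) = sum_{k >= 0} m(I_k) = sum_{k >= 0} a * r^k,
  with a = 1/5 and r = 1/5.
Since 0 < r = 1/5 < 1, the geometric series converges:
  sum_{k >= 0} a * r^k = a / (1 - r).
  = 1/5 / (1 - 1/5)
  = 1/5 / (4/5)
  = 1/4.

1/4


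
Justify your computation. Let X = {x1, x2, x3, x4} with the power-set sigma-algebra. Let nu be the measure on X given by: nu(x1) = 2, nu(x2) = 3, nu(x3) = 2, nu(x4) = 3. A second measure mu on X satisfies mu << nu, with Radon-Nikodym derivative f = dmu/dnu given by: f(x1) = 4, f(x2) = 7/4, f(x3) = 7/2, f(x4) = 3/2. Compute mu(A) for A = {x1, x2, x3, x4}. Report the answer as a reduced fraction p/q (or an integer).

By the defining property of the Radon-Nikodym derivative, for every measurable set A,
  mu(A) = integral_A f dnu.
Since nu is a discrete measure concentrated on the atoms of X, the integral over A reduces to the sum
  mu(A) = sum_{x in A} f(x) * nu({x}).
Computing each term:
  x1: f(x1) * nu(x1) = 4 * 2 = 8.
  x2: f(x2) * nu(x2) = 7/4 * 3 = 21/4.
  x3: f(x3) * nu(x3) = 7/2 * 2 = 7.
  x4: f(x4) * nu(x4) = 3/2 * 3 = 9/2.
Summing: mu(A) = 8 + 21/4 + 7 + 9/2 = 99/4.

99/4


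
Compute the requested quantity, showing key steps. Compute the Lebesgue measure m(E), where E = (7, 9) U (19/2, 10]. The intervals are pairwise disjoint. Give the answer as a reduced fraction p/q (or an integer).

For pairwise disjoint intervals, m(union_i I_i) = sum_i m(I_i),
and m is invariant under swapping open/closed endpoints (single points have measure 0).
So m(E) = sum_i (b_i - a_i).
  I_1 has length 9 - 7 = 2.
  I_2 has length 10 - 19/2 = 1/2.
Summing:
  m(E) = 2 + 1/2 = 5/2.

5/2


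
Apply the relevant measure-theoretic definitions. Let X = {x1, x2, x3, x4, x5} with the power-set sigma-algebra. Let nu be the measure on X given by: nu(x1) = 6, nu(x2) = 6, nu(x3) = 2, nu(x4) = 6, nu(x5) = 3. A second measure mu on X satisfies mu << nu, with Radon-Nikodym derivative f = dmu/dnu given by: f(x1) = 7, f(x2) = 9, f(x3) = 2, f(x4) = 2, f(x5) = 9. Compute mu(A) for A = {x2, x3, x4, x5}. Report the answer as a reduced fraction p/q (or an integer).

By the defining property of the Radon-Nikodym derivative, for every measurable set A,
  mu(A) = integral_A f dnu.
Since nu is a discrete measure concentrated on the atoms of X, the integral over A reduces to the sum
  mu(A) = sum_{x in A} f(x) * nu({x}).
Computing each term:
  x2: f(x2) * nu(x2) = 9 * 6 = 54.
  x3: f(x3) * nu(x3) = 2 * 2 = 4.
  x4: f(x4) * nu(x4) = 2 * 6 = 12.
  x5: f(x5) * nu(x5) = 9 * 3 = 27.
Summing: mu(A) = 54 + 4 + 12 + 27 = 97.

97


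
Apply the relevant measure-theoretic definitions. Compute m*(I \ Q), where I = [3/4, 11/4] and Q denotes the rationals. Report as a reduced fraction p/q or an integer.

The interval I = [3/4, 11/4] has m(I) = 11/4 - 3/4 = 2 (endpoints are measure-zero, so open/closed/half-open agree). Write I = (I cap Q) u (I \ Q). The rationals in I are countable, so m*(I cap Q) = 0 (cover each rational by intervals whose total length is arbitrarily small). By countable subadditivity m*(I) <= m*(I cap Q) + m*(I \ Q), hence m*(I \ Q) >= m(I) = 2. The reverse inequality m*(I \ Q) <= m*(I) = 2 is trivial since (I \ Q) is a subset of I. Therefore m*(I \ Q) = 2.

2


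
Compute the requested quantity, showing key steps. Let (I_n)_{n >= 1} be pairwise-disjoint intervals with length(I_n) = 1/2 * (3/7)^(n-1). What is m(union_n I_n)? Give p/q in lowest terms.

By countable additivity of the Lebesgue measure on pairwise disjoint measurable sets,
  m(union_{n >= 1} I_n) = sum_{n >= 1} m(I_n) = sum_{n >= 1} a * r^(n-1),
  with a = 1/2 and r = 3/7.
Since 0 < r = 3/7 < 1, the geometric series converges:
  sum_{n >= 1} a * r^(n-1) = a / (1 - r).
  = 1/2 / (1 - 3/7)
  = 1/2 / (4/7)
  = 7/8.

7/8


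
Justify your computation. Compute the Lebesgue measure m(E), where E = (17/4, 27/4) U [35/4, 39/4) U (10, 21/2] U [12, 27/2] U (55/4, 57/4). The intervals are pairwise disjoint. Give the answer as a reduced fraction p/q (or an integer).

For pairwise disjoint intervals, m(union_i I_i) = sum_i m(I_i),
and m is invariant under swapping open/closed endpoints (single points have measure 0).
So m(E) = sum_i (b_i - a_i).
  I_1 has length 27/4 - 17/4 = 5/2.
  I_2 has length 39/4 - 35/4 = 1.
  I_3 has length 21/2 - 10 = 1/2.
  I_4 has length 27/2 - 12 = 3/2.
  I_5 has length 57/4 - 55/4 = 1/2.
Summing:
  m(E) = 5/2 + 1 + 1/2 + 3/2 + 1/2 = 6.

6


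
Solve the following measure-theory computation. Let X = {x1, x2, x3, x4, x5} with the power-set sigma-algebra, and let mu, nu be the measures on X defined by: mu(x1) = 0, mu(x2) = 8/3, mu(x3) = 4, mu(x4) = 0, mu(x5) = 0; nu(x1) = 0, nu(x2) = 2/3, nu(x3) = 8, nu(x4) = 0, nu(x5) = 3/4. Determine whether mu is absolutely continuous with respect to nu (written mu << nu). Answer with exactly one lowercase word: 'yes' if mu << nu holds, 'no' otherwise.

mu << nu means: every nu-null measurable set is also mu-null; equivalently, for every atom x, if nu({x}) = 0 then mu({x}) = 0.
Checking each atom:
  x1: nu = 0, mu = 0 -> consistent with mu << nu.
  x2: nu = 2/3 > 0 -> no constraint.
  x3: nu = 8 > 0 -> no constraint.
  x4: nu = 0, mu = 0 -> consistent with mu << nu.
  x5: nu = 3/4 > 0 -> no constraint.
No atom violates the condition. Therefore mu << nu.

yes


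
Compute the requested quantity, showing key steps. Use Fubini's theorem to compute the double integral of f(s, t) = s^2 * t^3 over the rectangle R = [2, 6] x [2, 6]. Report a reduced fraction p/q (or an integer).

f(s, t) is a tensor product of a function of s and a function of t, and both factors are bounded continuous (hence Lebesgue integrable) on the rectangle, so Fubini's theorem applies:
  integral_R f d(m x m) = (integral_a1^b1 s^2 ds) * (integral_a2^b2 t^3 dt).
Inner integral in s: integral_{2}^{6} s^2 ds = (6^3 - 2^3)/3
  = 208/3.
Inner integral in t: integral_{2}^{6} t^3 dt = (6^4 - 2^4)/4
  = 320.
Product: (208/3) * (320) = 66560/3.

66560/3


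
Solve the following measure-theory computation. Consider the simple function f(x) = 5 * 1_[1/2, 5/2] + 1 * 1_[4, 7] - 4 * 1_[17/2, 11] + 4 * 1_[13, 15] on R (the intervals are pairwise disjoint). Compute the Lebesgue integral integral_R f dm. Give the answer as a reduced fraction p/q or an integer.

For a simple function f = sum_i c_i * 1_{A_i} with disjoint A_i,
  integral f dm = sum_i c_i * m(A_i).
Lengths of the A_i:
  m(A_1) = 5/2 - 1/2 = 2.
  m(A_2) = 7 - 4 = 3.
  m(A_3) = 11 - 17/2 = 5/2.
  m(A_4) = 15 - 13 = 2.
Contributions c_i * m(A_i):
  (5) * (2) = 10.
  (1) * (3) = 3.
  (-4) * (5/2) = -10.
  (4) * (2) = 8.
Total: 10 + 3 - 10 + 8 = 11.

11


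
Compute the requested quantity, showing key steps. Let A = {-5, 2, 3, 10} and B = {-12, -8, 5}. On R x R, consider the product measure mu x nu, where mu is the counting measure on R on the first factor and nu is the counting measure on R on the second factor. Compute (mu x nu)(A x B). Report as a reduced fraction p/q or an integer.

For a measurable rectangle A x B, the product measure satisfies
  (mu x nu)(A x B) = mu(A) * nu(B).
  mu(A) = 4.
  nu(B) = 3.
  (mu x nu)(A x B) = 4 * 3 = 12.

12


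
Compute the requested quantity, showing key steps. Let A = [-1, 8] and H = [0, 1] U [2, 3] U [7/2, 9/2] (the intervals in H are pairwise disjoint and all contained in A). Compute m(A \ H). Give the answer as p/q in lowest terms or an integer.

The ambient interval has length m(A) = 8 - (-1) = 9.
Since the holes are disjoint and sit inside A, by finite additivity
  m(H) = sum_i (b_i - a_i), and m(A \ H) = m(A) - m(H).
Computing the hole measures:
  m(H_1) = 1 - 0 = 1.
  m(H_2) = 3 - 2 = 1.
  m(H_3) = 9/2 - 7/2 = 1.
Summed: m(H) = 1 + 1 + 1 = 3.
So m(A \ H) = 9 - 3 = 6.

6


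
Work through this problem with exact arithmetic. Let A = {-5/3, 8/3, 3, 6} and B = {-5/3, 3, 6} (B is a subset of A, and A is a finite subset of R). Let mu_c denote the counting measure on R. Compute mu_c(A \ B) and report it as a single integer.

Counting measure assigns mu_c(E) = |E| (number of elements) when E is finite. For B subset A, A \ B is the set of elements of A not in B, so |A \ B| = |A| - |B|.
|A| = 4, |B| = 3, so mu_c(A \ B) = 4 - 3 = 1.

1


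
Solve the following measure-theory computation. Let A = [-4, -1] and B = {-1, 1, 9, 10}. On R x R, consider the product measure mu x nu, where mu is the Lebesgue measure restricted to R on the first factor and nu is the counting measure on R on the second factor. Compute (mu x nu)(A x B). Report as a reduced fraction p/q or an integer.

For a measurable rectangle A x B, the product measure satisfies
  (mu x nu)(A x B) = mu(A) * nu(B).
  mu(A) = 3.
  nu(B) = 4.
  (mu x nu)(A x B) = 3 * 4 = 12.

12


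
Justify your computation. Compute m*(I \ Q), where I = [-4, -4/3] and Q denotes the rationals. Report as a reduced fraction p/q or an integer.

The interval I = [-4, -4/3] has m(I) = -4/3 - (-4) = 8/3 (endpoints are measure-zero, so open/closed/half-open agree). Write I = (I cap Q) u (I \ Q). The rationals in I are countable, so m*(I cap Q) = 0 (cover each rational by intervals whose total length is arbitrarily small). By countable subadditivity m*(I) <= m*(I cap Q) + m*(I \ Q), hence m*(I \ Q) >= m(I) = 8/3. The reverse inequality m*(I \ Q) <= m*(I) = 8/3 is trivial since (I \ Q) is a subset of I. Therefore m*(I \ Q) = 8/3.

8/3


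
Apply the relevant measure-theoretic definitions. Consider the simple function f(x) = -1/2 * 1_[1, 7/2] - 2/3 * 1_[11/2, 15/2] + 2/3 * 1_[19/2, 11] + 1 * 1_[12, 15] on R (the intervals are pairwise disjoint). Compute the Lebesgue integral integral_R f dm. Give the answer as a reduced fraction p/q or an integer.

For a simple function f = sum_i c_i * 1_{A_i} with disjoint A_i,
  integral f dm = sum_i c_i * m(A_i).
Lengths of the A_i:
  m(A_1) = 7/2 - 1 = 5/2.
  m(A_2) = 15/2 - 11/2 = 2.
  m(A_3) = 11 - 19/2 = 3/2.
  m(A_4) = 15 - 12 = 3.
Contributions c_i * m(A_i):
  (-1/2) * (5/2) = -5/4.
  (-2/3) * (2) = -4/3.
  (2/3) * (3/2) = 1.
  (1) * (3) = 3.
Total: -5/4 - 4/3 + 1 + 3 = 17/12.

17/12


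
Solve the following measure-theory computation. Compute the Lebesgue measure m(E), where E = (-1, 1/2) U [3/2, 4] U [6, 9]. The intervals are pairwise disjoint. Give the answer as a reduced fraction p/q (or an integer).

For pairwise disjoint intervals, m(union_i I_i) = sum_i m(I_i),
and m is invariant under swapping open/closed endpoints (single points have measure 0).
So m(E) = sum_i (b_i - a_i).
  I_1 has length 1/2 - (-1) = 3/2.
  I_2 has length 4 - 3/2 = 5/2.
  I_3 has length 9 - 6 = 3.
Summing:
  m(E) = 3/2 + 5/2 + 3 = 7.

7
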